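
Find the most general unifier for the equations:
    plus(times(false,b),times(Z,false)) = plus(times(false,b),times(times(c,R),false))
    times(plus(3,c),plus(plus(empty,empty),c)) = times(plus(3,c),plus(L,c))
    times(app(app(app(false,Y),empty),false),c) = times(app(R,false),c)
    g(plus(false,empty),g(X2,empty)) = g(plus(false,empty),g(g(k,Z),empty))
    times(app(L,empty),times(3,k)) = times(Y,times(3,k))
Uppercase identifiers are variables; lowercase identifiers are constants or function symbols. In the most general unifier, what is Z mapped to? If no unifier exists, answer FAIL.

times(c,app(app(false,app(plus(empty,empty),empty)),empty))

Decompose plus/2: times(false,b) = times(false,b),  times(Z,false) = times(times(c,R),false).
Delete trivial equation times(false,b) = times(false,b).
Decompose times/2: Z = times(c,R),  false = false.
Bind Z := times(c,R); substituting into the one remaining equation that mentions Z gives: g(plus(false,empty),g(X2,empty)) = g(plus(false,empty),g(g(k,times(c,R)),empty)).
Delete trivial equation false = false.
Decompose times/2: plus(3,c) = plus(3,c),  plus(plus(empty,empty),c) = plus(L,c).
Delete trivial equation plus(3,c) = plus(3,c).
Decompose plus/2: plus(empty,empty) = L,  c = c.
Bind L := plus(empty,empty); substituting into the one remaining equation that mentions L gives: times(app(plus(empty,empty),empty),times(3,k)) = times(Y,times(3,k)).
Delete trivial equation c = c.
Decompose times/2: app(app(app(false,Y),empty),false) = app(R,false),  c = c.
Decompose app/2: app(app(false,Y),empty) = R,  false = false.
Bind R := app(app(false,Y),empty); substituting into the one remaining equation that mentions R gives: g(plus(false,empty),g(X2,empty)) = g(plus(false,empty),g(g(k,times(c,app(app(false,Y),empty))),empty)). Substituting into the earlier binding gives Z := times(c,app(app(false,Y),empty)).
Delete trivial equation false = false.
Delete trivial equation c = c.
Decompose g/2: plus(false,empty) = plus(false,empty),  g(X2,empty) = g(g(k,times(c,app(app(false,Y),empty))),empty).
Delete trivial equation plus(false,empty) = plus(false,empty).
Decompose g/2: X2 = g(k,times(c,app(app(false,Y),empty))),  empty = empty.
Bind X2 := g(k,times(c,app(app(false,Y),empty))); no other remaining equation mentions X2.
Delete trivial equation empty = empty.
Decompose times/2: app(plus(empty,empty),empty) = Y,  times(3,k) = times(3,k).
Bind Y := app(plus(empty,empty),empty); no other remaining equation mentions Y. Substituting into the earlier bindings gives Z := times(c,app(app(false,app(plus(empty,empty),empty)),empty)), R := app(app(false,app(plus(empty,empty),empty)),empty), X2 := g(k,times(c,app(app(false,app(plus(empty,empty),empty)),empty))).
Delete trivial equation times(3,k) = times(3,k).
MGU = { Z -> times(c,app(app(false,app(plus(empty,empty),empty)),empty)), L -> plus(empty,empty), R -> app(app(false,app(plus(empty,empty),empty)),empty), X2 -> g(k,times(c,app(app(false,app(plus(empty,empty),empty)),empty))), Y -> app(plus(empty,empty),empty) }, so Z -> times(c,app(app(false,app(plus(empty,empty),empty)),empty)).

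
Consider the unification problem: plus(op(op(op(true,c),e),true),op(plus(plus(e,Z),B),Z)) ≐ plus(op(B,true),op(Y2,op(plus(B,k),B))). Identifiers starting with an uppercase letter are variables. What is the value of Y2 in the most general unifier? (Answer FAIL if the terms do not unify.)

plus(plus(e,op(plus(op(op(true,c),e),k),op(op(true,c),e))),op(op(true,c),e))

Decompose plus/2: op(op(op(true,c),e),true) ≐ op(B,true),  op(plus(plus(e,Z),B),Z) ≐ op(Y2,op(plus(B,k),B)).
Decompose op/2: op(op(true,c),e) ≐ B,  true ≐ true.
Bind B := op(op(true,c),e); substituting into the one remaining equation that mentions B gives: op(plus(plus(e,Z),op(op(true,c),e)),Z) ≐ op(Y2,op(plus(op(op(true,c),e),k),op(op(true,c),e))).
Delete trivial equation true ≐ true.
Decompose op/2: plus(plus(e,Z),op(op(true,c),e)) ≐ Y2,  Z ≐ op(plus(op(op(true,c),e),k),op(op(true,c),e)).
Bind Y2 := plus(plus(e,Z),op(op(true,c),e)); no other remaining equation mentions Y2.
Bind Z := op(plus(op(op(true,c),e),k),op(op(true,c),e)). Substituting into the earlier binding gives Y2 := plus(plus(e,op(plus(op(op(true,c),e),k),op(op(true,c),e))),op(op(true,c),e)).
MGU = { B ↦ op(op(true,c),e), Y2 ↦ plus(plus(e,op(plus(op(op(true,c),e),k),op(op(true,c),e))),op(op(true,c),e)), Z ↦ op(plus(op(op(true,c),e),k),op(op(true,c),e)) }, so Y2 ↦ plus(plus(e,op(plus(op(op(true,c),e),k),op(op(true,c),e))),op(op(true,c),e)).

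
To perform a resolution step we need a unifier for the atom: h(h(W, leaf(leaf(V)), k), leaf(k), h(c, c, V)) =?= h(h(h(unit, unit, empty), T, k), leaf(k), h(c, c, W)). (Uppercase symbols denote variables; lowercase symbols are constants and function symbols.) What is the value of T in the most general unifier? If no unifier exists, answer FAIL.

leaf(leaf(h(unit, unit, empty)))

Decompose h/3: h(W, leaf(leaf(V)), k) =?= h(h(unit, unit, empty), T, k),  leaf(k) =?= leaf(k),  h(c, c, V) =?= h(c, c, W).
Decompose h/3: W =?= h(unit, unit, empty),  leaf(leaf(V)) =?= T,  k =?= k.
Bind W := h(unit, unit, empty); substituting into the one remaining equation that mentions W gives: h(c, c, V) =?= h(c, c, h(unit, unit, empty)).
Bind T := leaf(leaf(V)); no other remaining equation mentions T.
Delete trivial equation k =?= k.
Delete trivial equation leaf(k) =?= leaf(k).
Decompose h/3: c =?= c,  c =?= c,  V =?= h(unit, unit, empty).
Delete trivial equation c =?= c.
Delete trivial equation c =?= c.
Bind V := h(unit, unit, empty). Substituting into the earlier binding gives T := leaf(leaf(h(unit, unit, empty))).
MGU = { W -> h(unit, unit, empty), T -> leaf(leaf(h(unit, unit, empty))), V -> h(unit, unit, empty) }, so T -> leaf(leaf(h(unit, unit, empty))).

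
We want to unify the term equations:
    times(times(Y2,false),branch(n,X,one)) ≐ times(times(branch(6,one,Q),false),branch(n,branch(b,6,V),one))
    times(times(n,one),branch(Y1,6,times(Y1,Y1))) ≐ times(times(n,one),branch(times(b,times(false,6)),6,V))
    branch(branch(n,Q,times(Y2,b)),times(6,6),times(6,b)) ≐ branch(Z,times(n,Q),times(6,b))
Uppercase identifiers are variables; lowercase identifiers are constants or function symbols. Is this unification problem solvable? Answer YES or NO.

NO

Decompose times/2: times(Y2,false) ≐ times(branch(6,one,Q),false),  branch(n,X,one) ≐ branch(n,branch(b,6,V),one).
Decompose times/2: Y2 ≐ branch(6,one,Q),  false ≐ false.
Bind Y2 := branch(6,one,Q); substituting into the one remaining equation that mentions Y2 gives: branch(branch(n,Q,times(branch(6,one,Q),b)),times(6,6),times(6,b)) ≐ branch(Z,times(n,Q),times(6,b)).
Delete trivial equation false ≐ false.
Decompose branch/3: n ≐ n,  X ≐ branch(b,6,V),  one ≐ one.
Delete trivial equation n ≐ n.
Bind X := branch(b,6,V); no other remaining equation mentions X.
Delete trivial equation one ≐ one.
Decompose times/2: times(n,one) ≐ times(n,one),  branch(Y1,6,times(Y1,Y1)) ≐ branch(times(b,times(false,6)),6,V).
Delete trivial equation times(n,one) ≐ times(n,one).
Decompose branch/3: Y1 ≐ times(b,times(false,6)),  6 ≐ 6,  times(Y1,Y1) ≐ V.
Bind Y1 := times(b,times(false,6)); substituting into the one remaining equation that mentions Y1 gives: times(times(b,times(false,6)),times(b,times(false,6))) ≐ V.
Delete trivial equation 6 ≐ 6.
Bind V := times(times(b,times(false,6)),times(b,times(false,6))); no other remaining equation mentions V. Substituting into the earlier binding gives X := branch(b,6,times(times(b,times(false,6)),times(b,times(false,6)))).
Decompose branch/3: branch(n,Q,times(branch(6,one,Q),b)) ≐ Z,  times(6,6) ≐ times(n,Q),  times(6,b) ≐ times(6,b).
Bind Z := branch(n,Q,times(branch(6,one,Q),b)); no other remaining equation mentions Z.
Decompose times/2: 6 ≐ n,  6 ≐ Q.
Clash: constants 6 and n differ; no unifier exists.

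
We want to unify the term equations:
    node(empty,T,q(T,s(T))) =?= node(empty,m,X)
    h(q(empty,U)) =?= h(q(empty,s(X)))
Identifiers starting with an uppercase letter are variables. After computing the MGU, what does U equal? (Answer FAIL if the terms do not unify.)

s(q(m,s(m)))

Decompose node/3: empty =?= empty,  T =?= m,  q(T,s(T)) =?= X.
Delete trivial equation empty =?= empty.
Bind T := m; substituting into the one remaining equation that mentions T gives: q(m,s(m)) =?= X.
Bind X := q(m,s(m)); substituting into the remaining equation gives: h(q(empty,U)) =?= h(q(empty,s(q(m,s(m))))).
Decompose h/1: q(empty,U) =?= q(empty,s(q(m,s(m)))).
Decompose q/2: empty =?= empty,  U =?= s(q(m,s(m))).
Delete trivial equation empty =?= empty.
Bind U := s(q(m,s(m))).
MGU = { T -> m, X -> q(m,s(m)), U -> s(q(m,s(m))) }, so U -> s(q(m,s(m))).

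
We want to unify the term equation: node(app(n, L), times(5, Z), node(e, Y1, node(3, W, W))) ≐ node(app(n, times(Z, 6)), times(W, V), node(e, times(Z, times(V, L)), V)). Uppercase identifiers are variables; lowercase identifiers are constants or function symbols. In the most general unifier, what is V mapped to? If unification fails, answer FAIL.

Decompose node/3: app(n, L) ≐ app(n, times(Z, 6)),  times(5, Z) ≐ times(W, V),  node(e, Y1, node(3, W, W)) ≐ node(e, times(Z, times(V, L)), V).
Decompose app/2: n ≐ n,  L ≐ times(Z, 6).
Delete trivial equation n ≐ n.
Bind L := times(Z, 6); substituting into the one remaining equation that mentions L gives: node(e, Y1, node(3, W, W)) ≐ node(e, times(Z, times(V, times(Z, 6))), V).
Decompose times/2: 5 ≐ W,  Z ≐ V.
Bind W := 5; substituting into the one remaining equation that mentions W gives: node(e, Y1, node(3, 5, 5)) ≐ node(e, times(Z, times(V, times(Z, 6))), V).
Bind Z := V; substituting into the remaining equation gives: node(e, Y1, node(3, 5, 5)) ≐ node(e, times(V, times(V, times(V, 6))), V). Substituting into the earlier binding gives L := times(V, 6).
Decompose node/3: e ≐ e,  Y1 ≐ times(V, times(V, times(V, 6))),  node(3, 5, 5) ≐ V.
Delete trivial equation e ≐ e.
Bind Y1 := times(V, times(V, times(V, 6))); no other remaining equation mentions Y1.
Bind V := node(3, 5, 5). Substituting into the earlier bindings gives L := times(node(3, 5, 5), 6), Z := node(3, 5, 5), Y1 := times(node(3, 5, 5), times(node(3, 5, 5), times(node(3, 5, 5), 6))).
MGU = { L ↦ times(node(3, 5, 5), 6), W ↦ 5, Z ↦ node(3, 5, 5), Y1 ↦ times(node(3, 5, 5), times(node(3, 5, 5), times(node(3, 5, 5), 6))), V ↦ node(3, 5, 5) }, so V ↦ node(3, 5, 5).

node(3, 5, 5)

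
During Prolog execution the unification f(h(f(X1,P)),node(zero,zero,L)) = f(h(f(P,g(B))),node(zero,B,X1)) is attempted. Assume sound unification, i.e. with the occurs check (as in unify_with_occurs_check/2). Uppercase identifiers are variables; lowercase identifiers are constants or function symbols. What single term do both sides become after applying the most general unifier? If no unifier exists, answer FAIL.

Decompose f/2: h(f(X1,P)) = h(f(P,g(B))),  node(zero,zero,L) = node(zero,B,X1).
Decompose h/1: f(X1,P) = f(P,g(B)).
Decompose f/2: X1 = P,  P = g(B).
Bind X1 := P; substituting into the one remaining equation that mentions X1 gives: node(zero,zero,L) = node(zero,B,P).
Bind P := g(B); substituting into the remaining equation gives: node(zero,zero,L) = node(zero,B,g(B)). Substituting into the earlier binding gives X1 := g(B).
Decompose node/3: zero = zero,  zero = B,  L = g(B).
Delete trivial equation zero = zero.
Bind B := zero; substituting into the remaining equation gives: L = g(zero). Substituting into the earlier bindings gives X1 := g(zero), P := g(zero).
Bind L := g(zero).
Applying the MGU to either side gives f(h(f(g(zero),g(zero))),node(zero,zero,g(zero))).

f(h(f(g(zero),g(zero))),node(zero,zero,g(zero)))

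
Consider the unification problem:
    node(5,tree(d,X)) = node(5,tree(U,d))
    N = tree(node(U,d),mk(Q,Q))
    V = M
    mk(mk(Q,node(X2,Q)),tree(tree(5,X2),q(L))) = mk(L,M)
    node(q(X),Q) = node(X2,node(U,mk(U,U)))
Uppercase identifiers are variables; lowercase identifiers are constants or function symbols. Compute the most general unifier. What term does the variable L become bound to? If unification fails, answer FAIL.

mk(node(d,mk(d,d)),node(q(d),node(d,mk(d,d))))

Decompose node/2: 5 = 5,  tree(d,X) = tree(U,d).
Delete trivial equation 5 = 5.
Decompose tree/2: d = U,  X = d.
Bind U := d; substituting into the 2 remaining equations that mention U gives: N = tree(node(d,d),mk(Q,Q)),  node(q(X),Q) = node(X2,node(d,mk(d,d))).
Bind X := d; substituting into the one remaining equation that mentions X gives: node(q(d),Q) = node(X2,node(d,mk(d,d))).
Bind N := tree(node(d,d),mk(Q,Q)); no other remaining equation mentions N.
Bind V := M; no other remaining equation mentions V.
Decompose mk/2: mk(Q,node(X2,Q)) = L,  tree(tree(5,X2),q(L)) = M.
Bind L := mk(Q,node(X2,Q)); substituting into the one remaining equation that mentions L gives: tree(tree(5,X2),q(mk(Q,node(X2,Q)))) = M.
Bind M := tree(tree(5,X2),q(mk(Q,node(X2,Q)))); no other remaining equation mentions M. Substituting into the earlier binding gives V := tree(tree(5,X2),q(mk(Q,node(X2,Q)))).
Decompose node/2: q(d) = X2,  Q = node(d,mk(d,d)).
Bind X2 := q(d); no other remaining equation mentions X2. Substituting into the earlier bindings gives V := tree(tree(5,q(d)),q(mk(Q,node(q(d),Q)))), L := mk(Q,node(q(d),Q)), M := tree(tree(5,q(d)),q(mk(Q,node(q(d),Q)))).
Bind Q := node(d,mk(d,d)). Substituting into the earlier bindings gives N := tree(node(d,d),mk(node(d,mk(d,d)),node(d,mk(d,d)))), V := tree(tree(5,q(d)),q(mk(node(d,mk(d,d)),node(q(d),node(d,mk(d,d)))))), L := mk(node(d,mk(d,d)),node(q(d),node(d,mk(d,d)))), M := tree(tree(5,q(d)),q(mk(node(d,mk(d,d)),node(q(d),node(d,mk(d,d)))))).
MGU = { U := d, X := d, N := tree(node(d,d),mk(node(d,mk(d,d)),node(d,mk(d,d)))), V := tree(tree(5,q(d)),q(mk(node(d,mk(d,d)),node(q(d),node(d,mk(d,d)))))), L := mk(node(d,mk(d,d)),node(q(d),node(d,mk(d,d)))), M := tree(tree(5,q(d)),q(mk(node(d,mk(d,d)),node(q(d),node(d,mk(d,d)))))), X2 := q(d), Q := node(d,mk(d,d)) }, so L := mk(node(d,mk(d,d)),node(q(d),node(d,mk(d,d)))).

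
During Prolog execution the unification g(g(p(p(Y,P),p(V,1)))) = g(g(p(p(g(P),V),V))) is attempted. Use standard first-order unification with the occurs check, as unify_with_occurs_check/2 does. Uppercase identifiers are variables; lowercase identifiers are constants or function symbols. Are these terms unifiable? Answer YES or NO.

NO

Decompose g/1: g(p(p(Y,P),p(V,1))) = g(p(p(g(P),V),V)).
Decompose g/1: p(p(Y,P),p(V,1)) = p(p(g(P),V),V).
Decompose p/2: p(Y,P) = p(g(P),V),  p(V,1) = V.
Decompose p/2: Y = g(P),  P = V.
Bind Y := g(P); no other remaining equation mentions Y.
Bind P := V; no other remaining equation mentions P. Substituting into the earlier binding gives Y := g(V).
Occurs check fails: V occurs in p(V,1); the equation V = p(V,1) has no finite solution.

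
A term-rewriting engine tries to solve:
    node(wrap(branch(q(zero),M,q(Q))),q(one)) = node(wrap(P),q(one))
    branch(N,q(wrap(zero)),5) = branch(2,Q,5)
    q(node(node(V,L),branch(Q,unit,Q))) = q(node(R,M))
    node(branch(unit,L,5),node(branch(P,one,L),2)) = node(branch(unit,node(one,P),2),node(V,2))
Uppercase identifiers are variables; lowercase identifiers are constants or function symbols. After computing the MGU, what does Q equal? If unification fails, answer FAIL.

FAIL

Decompose node/2: wrap(branch(q(zero),M,q(Q))) = wrap(P),  q(one) = q(one).
Decompose wrap/1: branch(q(zero),M,q(Q)) = P.
Bind P := branch(q(zero),M,q(Q)); substituting into the one remaining equation that mentions P gives: node(branch(unit,L,5),node(branch(branch(q(zero),M,q(Q)),one,L),2)) = node(branch(unit,node(one,branch(q(zero),M,q(Q))),2),node(V,2)).
Delete trivial equation q(one) = q(one).
Decompose branch/3: N = 2,  q(wrap(zero)) = Q,  5 = 5.
Bind N := 2; no other remaining equation mentions N.
Bind Q := q(wrap(zero)); substituting into the 2 remaining equations that mention Q gives: q(node(node(V,L),branch(q(wrap(zero)),unit,q(wrap(zero))))) = q(node(R,M)),  node(branch(unit,L,5),node(branch(branch(q(zero),M,q(q(wrap(zero)))),one,L),2)) = node(branch(unit,node(one,branch(q(zero),M,q(q(wrap(zero))))),2),node(V,2)). Substituting into the earlier binding gives P := branch(q(zero),M,q(q(wrap(zero)))).
Delete trivial equation 5 = 5.
Decompose q/1: node(node(V,L),branch(q(wrap(zero)),unit,q(wrap(zero)))) = node(R,M).
Decompose node/2: node(V,L) = R,  branch(q(wrap(zero)),unit,q(wrap(zero))) = M.
Bind R := node(V,L); no other remaining equation mentions R.
Bind M := branch(q(wrap(zero)),unit,q(wrap(zero))); substituting into the remaining equation gives: node(branch(unit,L,5),node(branch(branch(q(zero),branch(q(wrap(zero)),unit,q(wrap(zero))),q(q(wrap(zero)))),one,L),2)) = node(branch(unit,node(one,branch(q(zero),branch(q(wrap(zero)),unit,q(wrap(zero))),q(q(wrap(zero))))),2),node(V,2)). Substituting into the earlier binding gives P := branch(q(zero),branch(q(wrap(zero)),unit,q(wrap(zero))),q(q(wrap(zero)))).
Decompose node/2: branch(unit,L,5) = branch(unit,node(one,branch(q(zero),branch(q(wrap(zero)),unit,q(wrap(zero))),q(q(wrap(zero))))),2),  node(branch(branch(q(zero),branch(q(wrap(zero)),unit,q(wrap(zero))),q(q(wrap(zero)))),one,L),2) = node(V,2).
Decompose branch/3: unit = unit,  L = node(one,branch(q(zero),branch(q(wrap(zero)),unit,q(wrap(zero))),q(q(wrap(zero))))),  5 = 2.
Delete trivial equation unit = unit.
Bind L := node(one,branch(q(zero),branch(q(wrap(zero)),unit,q(wrap(zero))),q(q(wrap(zero))))); substituting into the one remaining equation that mentions L gives: node(branch(branch(q(zero),branch(q(wrap(zero)),unit,q(wrap(zero))),q(q(wrap(zero)))),one,node(one,branch(q(zero),branch(q(wrap(zero)),unit,q(wrap(zero))),q(q(wrap(zero)))))),2) = node(V,2). Substituting into the earlier binding gives R := node(V,node(one,branch(q(zero),branch(q(wrap(zero)),unit,q(wrap(zero))),q(q(wrap(zero)))))).
Clash: constants 5 and 2 differ; no unifier exists.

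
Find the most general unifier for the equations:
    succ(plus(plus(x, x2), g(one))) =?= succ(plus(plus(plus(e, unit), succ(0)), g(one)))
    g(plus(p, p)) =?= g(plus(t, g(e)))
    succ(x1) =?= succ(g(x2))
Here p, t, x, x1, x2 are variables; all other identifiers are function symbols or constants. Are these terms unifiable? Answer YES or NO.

YES

Decompose succ/1: plus(plus(x, x2), g(one)) =?= plus(plus(plus(e, unit), succ(0)), g(one)).
Decompose plus/2: plus(x, x2) =?= plus(plus(e, unit), succ(0)),  g(one) =?= g(one).
Decompose plus/2: x =?= plus(e, unit),  x2 =?= succ(0).
Bind x := plus(e, unit); no other remaining equation mentions x.
Bind x2 := succ(0); substituting into the one remaining equation that mentions x2 gives: succ(x1) =?= succ(g(succ(0))).
Delete trivial equation g(one) =?= g(one).
Decompose g/1: plus(p, p) =?= plus(t, g(e)).
Decompose plus/2: p =?= t,  p =?= g(e).
Bind p := t; substituting into the one remaining equation that mentions p gives: t =?= g(e).
Bind t := g(e); no other remaining equation mentions t. Substituting into the earlier binding gives p := g(e).
Decompose succ/1: x1 =?= g(succ(0)).
Bind x1 := g(succ(0)).
No equations remain and no clash or occurs-check failure arose, so a unifier exists.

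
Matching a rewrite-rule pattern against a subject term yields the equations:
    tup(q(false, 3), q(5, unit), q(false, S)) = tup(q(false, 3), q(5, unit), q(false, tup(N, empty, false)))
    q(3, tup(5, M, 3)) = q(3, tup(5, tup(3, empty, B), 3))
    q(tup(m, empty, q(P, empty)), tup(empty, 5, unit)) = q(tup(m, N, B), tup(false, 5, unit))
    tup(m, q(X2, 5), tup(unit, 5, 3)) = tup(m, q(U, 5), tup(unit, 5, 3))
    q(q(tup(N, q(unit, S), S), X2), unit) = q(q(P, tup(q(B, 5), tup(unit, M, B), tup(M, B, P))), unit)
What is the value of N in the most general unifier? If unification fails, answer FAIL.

FAIL

Decompose tup/3: q(false, 3) = q(false, 3),  q(5, unit) = q(5, unit),  q(false, S) = q(false, tup(N, empty, false)).
Delete trivial equation q(false, 3) = q(false, 3).
Delete trivial equation q(5, unit) = q(5, unit).
Decompose q/2: false = false,  S = tup(N, empty, false).
Delete trivial equation false = false.
Bind S := tup(N, empty, false); substituting into the one remaining equation that mentions S gives: q(q(tup(N, q(unit, tup(N, empty, false)), tup(N, empty, false)), X2), unit) = q(q(P, tup(q(B, 5), tup(unit, M, B), tup(M, B, P))), unit).
Decompose q/2: 3 = 3,  tup(5, M, 3) = tup(5, tup(3, empty, B), 3).
Delete trivial equation 3 = 3.
Decompose tup/3: 5 = 5,  M = tup(3, empty, B),  3 = 3.
Delete trivial equation 5 = 5.
Bind M := tup(3, empty, B); substituting into the one remaining equation that mentions M gives: q(q(tup(N, q(unit, tup(N, empty, false)), tup(N, empty, false)), X2), unit) = q(q(P, tup(q(B, 5), tup(unit, tup(3, empty, B), B), tup(tup(3, empty, B), B, P))), unit).
Delete trivial equation 3 = 3.
Decompose q/2: tup(m, empty, q(P, empty)) = tup(m, N, B),  tup(empty, 5, unit) = tup(false, 5, unit).
Decompose tup/3: m = m,  empty = N,  q(P, empty) = B.
Delete trivial equation m = m.
Bind N := empty; substituting into the one remaining equation that mentions N gives: q(q(tup(empty, q(unit, tup(empty, empty, false)), tup(empty, empty, false)), X2), unit) = q(q(P, tup(q(B, 5), tup(unit, tup(3, empty, B), B), tup(tup(3, empty, B), B, P))), unit). Substituting into the earlier binding gives S := tup(empty, empty, false).
Bind B := q(P, empty); substituting into the one remaining equation that mentions B gives: q(q(tup(empty, q(unit, tup(empty, empty, false)), tup(empty, empty, false)), X2), unit) = q(q(P, tup(q(q(P, empty), 5), tup(unit, tup(3, empty, q(P, empty)), q(P, empty)), tup(tup(3, empty, q(P, empty)), q(P, empty), P))), unit). Substituting into the earlier binding gives M := tup(3, empty, q(P, empty)).
Decompose tup/3: empty = false,  5 = 5,  unit = unit.
Clash: constants empty and false differ; no unifier exists.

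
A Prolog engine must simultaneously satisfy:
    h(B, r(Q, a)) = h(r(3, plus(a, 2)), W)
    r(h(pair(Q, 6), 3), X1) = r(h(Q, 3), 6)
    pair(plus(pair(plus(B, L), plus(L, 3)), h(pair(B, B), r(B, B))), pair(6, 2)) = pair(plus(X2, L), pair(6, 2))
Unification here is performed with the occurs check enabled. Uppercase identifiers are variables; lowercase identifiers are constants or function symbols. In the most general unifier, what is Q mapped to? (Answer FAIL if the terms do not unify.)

Decompose h/2: B = r(3, plus(a, 2)),  r(Q, a) = W.
Bind B := r(3, plus(a, 2)); substituting into the one remaining equation that mentions B gives: pair(plus(pair(plus(r(3, plus(a, 2)), L), plus(L, 3)), h(pair(r(3, plus(a, 2)), r(3, plus(a, 2))), r(r(3, plus(a, 2)), r(3, plus(a, 2))))), pair(6, 2)) = pair(plus(X2, L), pair(6, 2)).
Bind W := r(Q, a); no other remaining equation mentions W.
Decompose r/2: h(pair(Q, 6), 3) = h(Q, 3),  X1 = 6.
Decompose h/2: pair(Q, 6) = Q,  3 = 3.
Occurs check fails: Q occurs in pair(Q, 6); the equation Q = pair(Q, 6) has no finite solution.

FAIL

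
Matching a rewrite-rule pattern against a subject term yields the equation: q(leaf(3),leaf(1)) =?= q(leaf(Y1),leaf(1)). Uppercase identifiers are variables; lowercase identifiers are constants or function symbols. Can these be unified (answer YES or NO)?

Decompose q/2: leaf(3) =?= leaf(Y1),  leaf(1) =?= leaf(1).
Decompose leaf/1: 3 =?= Y1.
Bind Y1 := 3; no other remaining equation mentions Y1.
Delete trivial equation leaf(1) =?= leaf(1).
No equations remain and no clash or occurs-check failure arose, so a unifier exists.

YES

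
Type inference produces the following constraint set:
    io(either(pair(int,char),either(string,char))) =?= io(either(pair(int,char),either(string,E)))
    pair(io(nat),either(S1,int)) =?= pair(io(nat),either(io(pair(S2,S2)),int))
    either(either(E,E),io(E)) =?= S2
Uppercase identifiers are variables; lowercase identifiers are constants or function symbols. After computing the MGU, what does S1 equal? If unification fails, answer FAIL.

io(pair(either(either(char,char),io(char)),either(either(char,char),io(char))))

Decompose io/1: either(pair(int,char),either(string,char)) =?= either(pair(int,char),either(string,E)).
Decompose either/2: pair(int,char) =?= pair(int,char),  either(string,char) =?= either(string,E).
Delete trivial equation pair(int,char) =?= pair(int,char).
Decompose either/2: string =?= string,  char =?= E.
Delete trivial equation string =?= string.
Bind E := char; substituting into the one remaining equation that mentions E gives: either(either(char,char),io(char)) =?= S2.
Decompose pair/2: io(nat) =?= io(nat),  either(S1,int) =?= either(io(pair(S2,S2)),int).
Delete trivial equation io(nat) =?= io(nat).
Decompose either/2: S1 =?= io(pair(S2,S2)),  int =?= int.
Bind S1 := io(pair(S2,S2)); no other remaining equation mentions S1.
Delete trivial equation int =?= int.
Bind S2 := either(either(char,char),io(char)). Substituting into the earlier binding gives S1 := io(pair(either(either(char,char),io(char)),either(either(char,char),io(char)))).
MGU = { E ↦ char, S1 ↦ io(pair(either(either(char,char),io(char)),either(either(char,char),io(char)))), S2 ↦ either(either(char,char),io(char)) }, so S1 ↦ io(pair(either(either(char,char),io(char)),either(either(char,char),io(char)))).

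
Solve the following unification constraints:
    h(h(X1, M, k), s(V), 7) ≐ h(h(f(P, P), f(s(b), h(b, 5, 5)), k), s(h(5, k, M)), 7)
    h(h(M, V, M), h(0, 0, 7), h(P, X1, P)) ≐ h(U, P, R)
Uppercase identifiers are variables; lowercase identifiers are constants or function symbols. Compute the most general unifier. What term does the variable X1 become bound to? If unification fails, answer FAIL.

f(h(0, 0, 7), h(0, 0, 7))

Decompose h/3: h(X1, M, k) ≐ h(f(P, P), f(s(b), h(b, 5, 5)), k),  s(V) ≐ s(h(5, k, M)),  7 ≐ 7.
Decompose h/3: X1 ≐ f(P, P),  M ≐ f(s(b), h(b, 5, 5)),  k ≐ k.
Bind X1 := f(P, P); substituting into the one remaining equation that mentions X1 gives: h(h(M, V, M), h(0, 0, 7), h(P, f(P, P), P)) ≐ h(U, P, R).
Bind M := f(s(b), h(b, 5, 5)); substituting into the 2 remaining equations that mention M gives: s(V) ≐ s(h(5, k, f(s(b), h(b, 5, 5)))),  h(h(f(s(b), h(b, 5, 5)), V, f(s(b), h(b, 5, 5))), h(0, 0, 7), h(P, f(P, P), P)) ≐ h(U, P, R).
Delete trivial equation k ≐ k.
Decompose s/1: V ≐ h(5, k, f(s(b), h(b, 5, 5))).
Bind V := h(5, k, f(s(b), h(b, 5, 5))); substituting into the one remaining equation that mentions V gives: h(h(f(s(b), h(b, 5, 5)), h(5, k, f(s(b), h(b, 5, 5))), f(s(b), h(b, 5, 5))), h(0, 0, 7), h(P, f(P, P), P)) ≐ h(U, P, R).
Delete trivial equation 7 ≐ 7.
Decompose h/3: h(f(s(b), h(b, 5, 5)), h(5, k, f(s(b), h(b, 5, 5))), f(s(b), h(b, 5, 5))) ≐ U,  h(0, 0, 7) ≐ P,  h(P, f(P, P), P) ≐ R.
Bind U := h(f(s(b), h(b, 5, 5)), h(5, k, f(s(b), h(b, 5, 5))), f(s(b), h(b, 5, 5))); no other remaining equation mentions U.
Bind P := h(0, 0, 7); substituting into the remaining equation gives: h(h(0, 0, 7), f(h(0, 0, 7), h(0, 0, 7)), h(0, 0, 7)) ≐ R. Substituting into the earlier binding gives X1 := f(h(0, 0, 7), h(0, 0, 7)).
Bind R := h(h(0, 0, 7), f(h(0, 0, 7), h(0, 0, 7)), h(0, 0, 7)).
MGU = { X1 -> f(h(0, 0, 7), h(0, 0, 7)), M -> f(s(b), h(b, 5, 5)), V -> h(5, k, f(s(b), h(b, 5, 5))), U -> h(f(s(b), h(b, 5, 5)), h(5, k, f(s(b), h(b, 5, 5))), f(s(b), h(b, 5, 5))), P -> h(0, 0, 7), R -> h(h(0, 0, 7), f(h(0, 0, 7), h(0, 0, 7)), h(0, 0, 7)) }, so X1 -> f(h(0, 0, 7), h(0, 0, 7)).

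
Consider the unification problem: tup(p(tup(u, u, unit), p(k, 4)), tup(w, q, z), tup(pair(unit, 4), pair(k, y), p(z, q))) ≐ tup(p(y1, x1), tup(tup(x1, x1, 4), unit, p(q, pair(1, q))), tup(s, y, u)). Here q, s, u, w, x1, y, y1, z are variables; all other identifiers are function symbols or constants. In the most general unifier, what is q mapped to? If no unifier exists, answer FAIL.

FAIL

Decompose tup/3: p(tup(u, u, unit), p(k, 4)) ≐ p(y1, x1),  tup(w, q, z) ≐ tup(tup(x1, x1, 4), unit, p(q, pair(1, q))),  tup(pair(unit, 4), pair(k, y), p(z, q)) ≐ tup(s, y, u).
Decompose p/2: tup(u, u, unit) ≐ y1,  p(k, 4) ≐ x1.
Bind y1 := tup(u, u, unit); no other remaining equation mentions y1.
Bind x1 := p(k, 4); substituting into the one remaining equation that mentions x1 gives: tup(w, q, z) ≐ tup(tup(p(k, 4), p(k, 4), 4), unit, p(q, pair(1, q))).
Decompose tup/3: w ≐ tup(p(k, 4), p(k, 4), 4),  q ≐ unit,  z ≐ p(q, pair(1, q)).
Bind w := tup(p(k, 4), p(k, 4), 4); no other remaining equation mentions w.
Bind q := unit; substituting into the remaining equations gives: z ≐ p(unit, pair(1, unit)),  tup(pair(unit, 4), pair(k, y), p(z, unit)) ≐ tup(s, y, u).
Bind z := p(unit, pair(1, unit)); substituting into the remaining equation gives: tup(pair(unit, 4), pair(k, y), p(p(unit, pair(1, unit)), unit)) ≐ tup(s, y, u).
Decompose tup/3: pair(unit, 4) ≐ s,  pair(k, y) ≐ y,  p(p(unit, pair(1, unit)), unit) ≐ u.
Bind s := pair(unit, 4); no other remaining equation mentions s.
Occurs check fails: y occurs in pair(k, y); the equation y ≐ pair(k, y) has no finite solution.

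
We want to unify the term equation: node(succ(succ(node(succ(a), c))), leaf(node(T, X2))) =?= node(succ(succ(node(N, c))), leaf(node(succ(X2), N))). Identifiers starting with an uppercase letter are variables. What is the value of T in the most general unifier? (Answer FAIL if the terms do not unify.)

Decompose node/2: succ(succ(node(succ(a), c))) =?= succ(succ(node(N, c))),  leaf(node(T, X2)) =?= leaf(node(succ(X2), N)).
Decompose succ/1: succ(node(succ(a), c)) =?= succ(node(N, c)).
Decompose succ/1: node(succ(a), c) =?= node(N, c).
Decompose node/2: succ(a) =?= N,  c =?= c.
Bind N := succ(a); substituting into the one remaining equation that mentions N gives: leaf(node(T, X2)) =?= leaf(node(succ(X2), succ(a))).
Delete trivial equation c =?= c.
Decompose leaf/1: node(T, X2) =?= node(succ(X2), succ(a)).
Decompose node/2: T =?= succ(X2),  X2 =?= succ(a).
Bind T := succ(X2); no other remaining equation mentions T.
Bind X2 := succ(a). Substituting into the earlier binding gives T := succ(succ(a)).
MGU = { N -> succ(a), T -> succ(succ(a)), X2 -> succ(a) }, so T -> succ(succ(a)).

succ(succ(a))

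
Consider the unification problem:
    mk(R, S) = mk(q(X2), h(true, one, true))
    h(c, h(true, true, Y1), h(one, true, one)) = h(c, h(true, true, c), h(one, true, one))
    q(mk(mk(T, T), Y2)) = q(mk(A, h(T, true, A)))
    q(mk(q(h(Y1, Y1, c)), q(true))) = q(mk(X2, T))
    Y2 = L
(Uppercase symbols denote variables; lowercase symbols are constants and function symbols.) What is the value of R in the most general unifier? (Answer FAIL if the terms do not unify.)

q(q(h(c, c, c)))

Decompose mk/2: R = q(X2),  S = h(true, one, true).
Bind R := q(X2); no other remaining equation mentions R.
Bind S := h(true, one, true); no other remaining equation mentions S.
Decompose h/3: c = c,  h(true, true, Y1) = h(true, true, c),  h(one, true, one) = h(one, true, one).
Delete trivial equation c = c.
Decompose h/3: true = true,  true = true,  Y1 = c.
Delete trivial equation true = true.
Delete trivial equation true = true.
Bind Y1 := c; substituting into the one remaining equation that mentions Y1 gives: q(mk(q(h(c, c, c)), q(true))) = q(mk(X2, T)).
Delete trivial equation h(one, true, one) = h(one, true, one).
Decompose q/1: mk(mk(T, T), Y2) = mk(A, h(T, true, A)).
Decompose mk/2: mk(T, T) = A,  Y2 = h(T, true, A).
Bind A := mk(T, T); substituting into the one remaining equation that mentions A gives: Y2 = h(T, true, mk(T, T)).
Bind Y2 := h(T, true, mk(T, T)); substituting into the one remaining equation that mentions Y2 gives: h(T, true, mk(T, T)) = L.
Decompose q/1: mk(q(h(c, c, c)), q(true)) = mk(X2, T).
Decompose mk/2: q(h(c, c, c)) = X2,  q(true) = T.
Bind X2 := q(h(c, c, c)); no other remaining equation mentions X2. Substituting into the earlier binding gives R := q(q(h(c, c, c))).
Bind T := q(true); substituting into the remaining equation gives: h(q(true), true, mk(q(true), q(true))) = L. Substituting into the earlier bindings gives A := mk(q(true), q(true)), Y2 := h(q(true), true, mk(q(true), q(true))).
Bind L := h(q(true), true, mk(q(true), q(true))).
MGU = { R -> q(q(h(c, c, c))), S -> h(true, one, true), Y1 -> c, A -> mk(q(true), q(true)), Y2 -> h(q(true), true, mk(q(true), q(true))), X2 -> q(h(c, c, c)), T -> q(true), L -> h(q(true), true, mk(q(true), q(true))) }, so R -> q(q(h(c, c, c))).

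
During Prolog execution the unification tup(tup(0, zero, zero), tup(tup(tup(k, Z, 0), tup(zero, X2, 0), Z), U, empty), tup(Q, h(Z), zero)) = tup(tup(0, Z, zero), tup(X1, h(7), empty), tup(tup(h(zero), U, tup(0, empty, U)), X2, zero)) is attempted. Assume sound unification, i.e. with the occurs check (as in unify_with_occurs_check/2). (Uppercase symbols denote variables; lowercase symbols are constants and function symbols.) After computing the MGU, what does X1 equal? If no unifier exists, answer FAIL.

tup(tup(k, zero, 0), tup(zero, h(zero), 0), zero)

Decompose tup/3: tup(0, zero, zero) = tup(0, Z, zero),  tup(tup(tup(k, Z, 0), tup(zero, X2, 0), Z), U, empty) = tup(X1, h(7), empty),  tup(Q, h(Z), zero) = tup(tup(h(zero), U, tup(0, empty, U)), X2, zero).
Decompose tup/3: 0 = 0,  zero = Z,  zero = zero.
Delete trivial equation 0 = 0.
Bind Z := zero; substituting into the 2 remaining equations that mention Z gives: tup(tup(tup(k, zero, 0), tup(zero, X2, 0), zero), U, empty) = tup(X1, h(7), empty),  tup(Q, h(zero), zero) = tup(tup(h(zero), U, tup(0, empty, U)), X2, zero).
Delete trivial equation zero = zero.
Decompose tup/3: tup(tup(k, zero, 0), tup(zero, X2, 0), zero) = X1,  U = h(7),  empty = empty.
Bind X1 := tup(tup(k, zero, 0), tup(zero, X2, 0), zero); no other remaining equation mentions X1.
Bind U := h(7); substituting into the one remaining equation that mentions U gives: tup(Q, h(zero), zero) = tup(tup(h(zero), h(7), tup(0, empty, h(7))), X2, zero).
Delete trivial equation empty = empty.
Decompose tup/3: Q = tup(h(zero), h(7), tup(0, empty, h(7))),  h(zero) = X2,  zero = zero.
Bind Q := tup(h(zero), h(7), tup(0, empty, h(7))); no other remaining equation mentions Q.
Bind X2 := h(zero); no other remaining equation mentions X2. Substituting into the earlier binding gives X1 := tup(tup(k, zero, 0), tup(zero, h(zero), 0), zero).
Delete trivial equation zero = zero.
MGU = { Z -> zero, X1 -> tup(tup(k, zero, 0), tup(zero, h(zero), 0), zero), U -> h(7), Q -> tup(h(zero), h(7), tup(0, empty, h(7))), X2 -> h(zero) }, so X1 -> tup(tup(k, zero, 0), tup(zero, h(zero), 0), zero).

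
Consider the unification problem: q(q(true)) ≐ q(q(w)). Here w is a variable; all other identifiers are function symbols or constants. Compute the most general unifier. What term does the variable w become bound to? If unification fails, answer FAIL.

true

Decompose q/1: q(true) ≐ q(w).
Decompose q/1: true ≐ w.
Bind w := true.
MGU = { w := true }, so w := true.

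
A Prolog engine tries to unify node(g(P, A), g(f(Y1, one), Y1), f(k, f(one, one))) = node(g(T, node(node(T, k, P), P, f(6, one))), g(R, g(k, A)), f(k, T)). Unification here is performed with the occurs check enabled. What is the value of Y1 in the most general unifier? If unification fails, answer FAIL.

g(k, node(node(f(one, one), k, f(one, one)), f(one, one), f(6, one)))

Decompose node/3: g(P, A) = g(T, node(node(T, k, P), P, f(6, one))),  g(f(Y1, one), Y1) = g(R, g(k, A)),  f(k, f(one, one)) = f(k, T).
Decompose g/2: P = T,  A = node(node(T, k, P), P, f(6, one)).
Bind P := T; substituting into the one remaining equation that mentions P gives: A = node(node(T, k, T), T, f(6, one)).
Bind A := node(node(T, k, T), T, f(6, one)); substituting into the one remaining equation that mentions A gives: g(f(Y1, one), Y1) = g(R, g(k, node(node(T, k, T), T, f(6, one)))).
Decompose g/2: f(Y1, one) = R,  Y1 = g(k, node(node(T, k, T), T, f(6, one))).
Bind R := f(Y1, one); no other remaining equation mentions R.
Bind Y1 := g(k, node(node(T, k, T), T, f(6, one))); no other remaining equation mentions Y1. Substituting into the earlier binding gives R := f(g(k, node(node(T, k, T), T, f(6, one))), one).
Decompose f/2: k = k,  f(one, one) = T.
Delete trivial equation k = k.
Bind T := f(one, one). Substituting into the earlier bindings gives P := f(one, one), A := node(node(f(one, one), k, f(one, one)), f(one, one), f(6, one)), R := f(g(k, node(node(f(one, one), k, f(one, one)), f(one, one), f(6, one))), one), Y1 := g(k, node(node(f(one, one), k, f(one, one)), f(one, one), f(6, one))).
MGU = { P ↦ f(one, one), A ↦ node(node(f(one, one), k, f(one, one)), f(one, one), f(6, one)), R ↦ f(g(k, node(node(f(one, one), k, f(one, one)), f(one, one), f(6, one))), one), Y1 ↦ g(k, node(node(f(one, one), k, f(one, one)), f(one, one), f(6, one))), T ↦ f(one, one) }, so Y1 ↦ g(k, node(node(f(one, one), k, f(one, one)), f(one, one), f(6, one))).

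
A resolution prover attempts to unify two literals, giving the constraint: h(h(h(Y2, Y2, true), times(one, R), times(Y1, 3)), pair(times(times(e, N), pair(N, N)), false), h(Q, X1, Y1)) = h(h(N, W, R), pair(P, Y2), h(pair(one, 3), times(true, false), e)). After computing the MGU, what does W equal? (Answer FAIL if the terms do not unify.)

times(one, times(e, 3))

Decompose h/3: h(h(Y2, Y2, true), times(one, R), times(Y1, 3)) = h(N, W, R),  pair(times(times(e, N), pair(N, N)), false) = pair(P, Y2),  h(Q, X1, Y1) = h(pair(one, 3), times(true, false), e).
Decompose h/3: h(Y2, Y2, true) = N,  times(one, R) = W,  times(Y1, 3) = R.
Bind N := h(Y2, Y2, true); substituting into the one remaining equation that mentions N gives: pair(times(times(e, h(Y2, Y2, true)), pair(h(Y2, Y2, true), h(Y2, Y2, true))), false) = pair(P, Y2).
Bind W := times(one, R); no other remaining equation mentions W.
Bind R := times(Y1, 3); no other remaining equation mentions R. Substituting into the earlier binding gives W := times(one, times(Y1, 3)).
Decompose pair/2: times(times(e, h(Y2, Y2, true)), pair(h(Y2, Y2, true), h(Y2, Y2, true))) = P,  false = Y2.
Bind P := times(times(e, h(Y2, Y2, true)), pair(h(Y2, Y2, true), h(Y2, Y2, true))); no other remaining equation mentions P.
Bind Y2 := false; no other remaining equation mentions Y2. Substituting into the earlier bindings gives N := h(false, false, true), P := times(times(e, h(false, false, true)), pair(h(false, false, true), h(false, false, true))).
Decompose h/3: Q = pair(one, 3),  X1 = times(true, false),  Y1 = e.
Bind Q := pair(one, 3); no other remaining equation mentions Q.
Bind X1 := times(true, false); no other remaining equation mentions X1.
Bind Y1 := e. Substituting into the earlier bindings gives W := times(one, times(e, 3)), R := times(e, 3).
MGU = { N := h(false, false, true), W := times(one, times(e, 3)), R := times(e, 3), P := times(times(e, h(false, false, true)), pair(h(false, false, true), h(false, false, true))), Y2 := false, Q := pair(one, 3), X1 := times(true, false), Y1 := e }, so W := times(one, times(e, 3)).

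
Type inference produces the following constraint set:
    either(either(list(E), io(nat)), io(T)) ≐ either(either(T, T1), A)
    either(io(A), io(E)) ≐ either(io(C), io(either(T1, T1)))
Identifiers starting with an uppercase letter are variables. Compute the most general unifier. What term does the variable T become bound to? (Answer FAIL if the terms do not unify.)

list(either(io(nat), io(nat)))

Decompose either/2: either(list(E), io(nat)) ≐ either(T, T1),  io(T) ≐ A.
Decompose either/2: list(E) ≐ T,  io(nat) ≐ T1.
Bind T := list(E); substituting into the one remaining equation that mentions T gives: io(list(E)) ≐ A.
Bind T1 := io(nat); substituting into the one remaining equation that mentions T1 gives: either(io(A), io(E)) ≐ either(io(C), io(either(io(nat), io(nat)))).
Bind A := io(list(E)); substituting into the remaining equation gives: either(io(io(list(E))), io(E)) ≐ either(io(C), io(either(io(nat), io(nat)))).
Decompose either/2: io(io(list(E))) ≐ io(C),  io(E) ≐ io(either(io(nat), io(nat))).
Decompose io/1: io(list(E)) ≐ C.
Bind C := io(list(E)); no other remaining equation mentions C.
Decompose io/1: E ≐ either(io(nat), io(nat)).
Bind E := either(io(nat), io(nat)). Substituting into the earlier bindings gives T := list(either(io(nat), io(nat))), A := io(list(either(io(nat), io(nat)))), C := io(list(either(io(nat), io(nat)))).
MGU = { T := list(either(io(nat), io(nat))), T1 := io(nat), A := io(list(either(io(nat), io(nat)))), C := io(list(either(io(nat), io(nat)))), E := either(io(nat), io(nat)) }, so T := list(either(io(nat), io(nat))).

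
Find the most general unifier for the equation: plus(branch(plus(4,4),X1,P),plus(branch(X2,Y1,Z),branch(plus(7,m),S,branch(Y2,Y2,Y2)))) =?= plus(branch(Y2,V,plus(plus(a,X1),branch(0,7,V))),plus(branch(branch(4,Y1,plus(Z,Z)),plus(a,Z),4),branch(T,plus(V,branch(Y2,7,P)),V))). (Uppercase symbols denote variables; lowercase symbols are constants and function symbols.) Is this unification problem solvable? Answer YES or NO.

YES

Decompose plus/2: branch(plus(4,4),X1,P) =?= branch(Y2,V,plus(plus(a,X1),branch(0,7,V))),  plus(branch(X2,Y1,Z),branch(plus(7,m),S,branch(Y2,Y2,Y2))) =?= plus(branch(branch(4,Y1,plus(Z,Z)),plus(a,Z),4),branch(T,plus(V,branch(Y2,7,P)),V)).
Decompose branch/3: plus(4,4) =?= Y2,  X1 =?= V,  P =?= plus(plus(a,X1),branch(0,7,V)).
Bind Y2 := plus(4,4); substituting into the one remaining equation that mentions Y2 gives: plus(branch(X2,Y1,Z),branch(plus(7,m),S,branch(plus(4,4),plus(4,4),plus(4,4)))) =?= plus(branch(branch(4,Y1,plus(Z,Z)),plus(a,Z),4),branch(T,plus(V,branch(plus(4,4),7,P)),V)).
Bind X1 := V; substituting into the one remaining equation that mentions X1 gives: P =?= plus(plus(a,V),branch(0,7,V)).
Bind P := plus(plus(a,V),branch(0,7,V)); substituting into the remaining equation gives: plus(branch(X2,Y1,Z),branch(plus(7,m),S,branch(plus(4,4),plus(4,4),plus(4,4)))) =?= plus(branch(branch(4,Y1,plus(Z,Z)),plus(a,Z),4),branch(T,plus(V,branch(plus(4,4),7,plus(plus(a,V),branch(0,7,V)))),V)).
Decompose plus/2: branch(X2,Y1,Z) =?= branch(branch(4,Y1,plus(Z,Z)),plus(a,Z),4),  branch(plus(7,m),S,branch(plus(4,4),plus(4,4),plus(4,4))) =?= branch(T,plus(V,branch(plus(4,4),7,plus(plus(a,V),branch(0,7,V)))),V).
Decompose branch/3: X2 =?= branch(4,Y1,plus(Z,Z)),  Y1 =?= plus(a,Z),  Z =?= 4.
Bind X2 := branch(4,Y1,plus(Z,Z)); no other remaining equation mentions X2.
Bind Y1 := plus(a,Z); no other remaining equation mentions Y1. Substituting into the earlier binding gives X2 := branch(4,plus(a,Z),plus(Z,Z)).
Bind Z := 4; no other remaining equation mentions Z. Substituting into the earlier bindings gives X2 := branch(4,plus(a,4),plus(4,4)), Y1 := plus(a,4).
Decompose branch/3: plus(7,m) =?= T,  S =?= plus(V,branch(plus(4,4),7,plus(plus(a,V),branch(0,7,V)))),  branch(plus(4,4),plus(4,4),plus(4,4)) =?= V.
Bind T := plus(7,m); no other remaining equation mentions T.
Bind S := plus(V,branch(plus(4,4),7,plus(plus(a,V),branch(0,7,V)))); no other remaining equation mentions S.
Bind V := branch(plus(4,4),plus(4,4),plus(4,4)). Substituting into the earlier bindings gives X1 := branch(plus(4,4),plus(4,4),plus(4,4)), P := plus(plus(a,branch(plus(4,4),plus(4,4),plus(4,4))),branch(0,7,branch(plus(4,4),plus(4,4),plus(4,4)))), S := plus(branch(plus(4,4),plus(4,4),plus(4,4)),branch(plus(4,4),7,plus(plus(a,branch(plus(4,4),plus(4,4),plus(4,4))),branch(0,7,branch(plus(4,4),plus(4,4),plus(4,4)))))).
No equations remain and no clash or occurs-check failure arose, so a unifier exists.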